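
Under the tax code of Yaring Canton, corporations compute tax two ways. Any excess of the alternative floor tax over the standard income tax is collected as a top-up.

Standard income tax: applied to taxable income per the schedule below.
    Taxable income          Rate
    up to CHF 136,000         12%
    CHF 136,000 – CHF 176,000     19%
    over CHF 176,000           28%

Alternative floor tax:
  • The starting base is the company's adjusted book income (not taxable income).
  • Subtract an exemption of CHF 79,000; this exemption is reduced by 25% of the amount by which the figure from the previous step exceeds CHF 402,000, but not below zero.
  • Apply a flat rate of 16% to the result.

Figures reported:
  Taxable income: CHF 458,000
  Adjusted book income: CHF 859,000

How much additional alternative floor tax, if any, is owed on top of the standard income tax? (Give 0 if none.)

CHF 34,560

Standard income tax:
  CHF 136,000 × 12% = CHF 16,320
  CHF 40,000 × 19% = CHF 7,600
  CHF 282,000 × 28% = CHF 78,960
  → CHF 102,880

Alternative floor tax:
  Base (adjusted book income): CHF 859,000
  Exemption: 25% × (CHF 859,000 − CHF 402,000) = CHF 114,250 ≥ CHF 79,000, so the exemption is fully phased out
  Base: CHF 859,000 − CHF 0 = CHF 859,000
  CHF 859,000 × 16% = CHF 137,440

Excess of alternative floor tax over standard income tax: CHF 137,440 − CHF 102,880 = CHF 34,560.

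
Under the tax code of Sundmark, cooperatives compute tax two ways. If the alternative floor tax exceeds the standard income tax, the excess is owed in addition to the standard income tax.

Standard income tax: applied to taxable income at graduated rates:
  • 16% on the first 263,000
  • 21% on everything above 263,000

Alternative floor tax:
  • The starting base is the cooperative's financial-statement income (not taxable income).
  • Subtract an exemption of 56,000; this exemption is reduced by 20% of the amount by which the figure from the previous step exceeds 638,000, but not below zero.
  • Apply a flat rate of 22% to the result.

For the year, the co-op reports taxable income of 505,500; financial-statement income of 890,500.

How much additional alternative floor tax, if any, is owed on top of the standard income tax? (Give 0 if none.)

101,695

Standard income tax:
  263,000 × 16% = 42,080
  242,500 × 21% = 50,925
  → 93,005

Alternative floor tax:
  Base (financial-statement income): 890,500
  Exemption: 56,000 − 20% × (890,500 − 638,000) = 56,000 − 50,500 = 5,500
  Base: 890,500 − 5,500 = 885,000
  885,000 × 22% = 194,700

Excess of alternative floor tax over standard income tax: 194,700 − 93,005 = 101,695.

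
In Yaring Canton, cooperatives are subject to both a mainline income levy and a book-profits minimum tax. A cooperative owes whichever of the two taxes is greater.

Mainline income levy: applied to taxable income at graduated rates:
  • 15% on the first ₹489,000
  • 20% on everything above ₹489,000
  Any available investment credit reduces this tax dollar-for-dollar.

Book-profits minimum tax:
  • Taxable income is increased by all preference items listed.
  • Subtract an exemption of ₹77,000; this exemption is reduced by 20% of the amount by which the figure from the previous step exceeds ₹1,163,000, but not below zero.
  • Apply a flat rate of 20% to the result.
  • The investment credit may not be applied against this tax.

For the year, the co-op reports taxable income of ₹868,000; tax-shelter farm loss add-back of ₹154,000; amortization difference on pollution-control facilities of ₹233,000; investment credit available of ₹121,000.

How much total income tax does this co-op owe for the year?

Mainline income levy:
  ₹489,000 × 15% = ₹73,350
  ₹379,000 × 20% = ₹75,800
  → ₹149,150
  Less investment credit ₹121,000 → ₹28,150

Book-profits minimum tax:
  Adjusted income: ₹868,000 + ₹154,000 + ₹233,000 = ₹1,255,000
  Exemption: ₹77,000 − 20% × (₹1,255,000 − ₹1,163,000) = ₹77,000 − ₹18,400 = ₹58,600
  Base: ₹1,255,000 − ₹58,600 = ₹1,196,400
  ₹1,196,400 × 20% = ₹239,280

₹239,280 > ₹28,150, so the book-profits minimum tax is the binding amount.

₹239,280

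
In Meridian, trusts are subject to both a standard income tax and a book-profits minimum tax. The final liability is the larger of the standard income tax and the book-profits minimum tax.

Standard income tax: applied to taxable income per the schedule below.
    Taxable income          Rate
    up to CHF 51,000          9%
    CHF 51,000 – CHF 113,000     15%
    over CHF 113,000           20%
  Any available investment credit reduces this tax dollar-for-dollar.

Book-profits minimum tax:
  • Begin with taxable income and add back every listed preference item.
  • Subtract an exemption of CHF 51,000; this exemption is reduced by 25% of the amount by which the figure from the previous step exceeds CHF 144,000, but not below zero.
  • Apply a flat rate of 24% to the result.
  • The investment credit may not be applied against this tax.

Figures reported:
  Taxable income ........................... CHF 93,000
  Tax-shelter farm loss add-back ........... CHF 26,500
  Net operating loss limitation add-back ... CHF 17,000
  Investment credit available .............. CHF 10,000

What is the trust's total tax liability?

CHF 20,520

Standard income tax:
  CHF 51,000 × 9% = CHF 4,590
  CHF 42,000 × 15% = CHF 6,300
  → CHF 10,890
  Less investment credit CHF 10,000 → CHF 890

Book-profits minimum tax:
  Adjusted income: CHF 93,000 + CHF 26,500 + CHF 17,000 = CHF 136,500
  Exemption: CHF 136,500 ≤ CHF 144,000, so full CHF 51,000 applies
  Base: CHF 136,500 − CHF 51,000 = CHF 85,500
  CHF 85,500 × 24% = CHF 20,520

CHF 20,520 > CHF 890, so the book-profits minimum tax is the binding amount.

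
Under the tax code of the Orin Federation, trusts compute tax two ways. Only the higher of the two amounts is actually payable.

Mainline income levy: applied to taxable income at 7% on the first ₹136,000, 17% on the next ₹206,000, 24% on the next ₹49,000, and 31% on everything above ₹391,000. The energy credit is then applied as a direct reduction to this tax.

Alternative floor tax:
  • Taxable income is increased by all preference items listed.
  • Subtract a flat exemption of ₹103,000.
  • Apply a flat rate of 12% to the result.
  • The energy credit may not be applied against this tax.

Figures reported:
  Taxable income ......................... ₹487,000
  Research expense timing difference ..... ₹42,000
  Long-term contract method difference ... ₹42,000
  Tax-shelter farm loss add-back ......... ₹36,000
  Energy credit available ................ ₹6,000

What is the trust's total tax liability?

₹80,060

Alternative floor tax:
  Adjusted income: ₹487,000 + ₹42,000 + ₹42,000 + ₹36,000 = ₹607,000
  Less exemption ₹103,000 → base ₹504,000
  ₹504,000 × 12% = ₹60,480

Mainline income levy:
  ₹136,000 × 7% = ₹9,520
  ₹206,000 × 17% = ₹35,020
  ₹49,000 × 24% = ₹11,760
  ₹96,000 × 31% = ₹29,760
  → ₹86,060
  Less energy credit ₹6,000 → ₹80,060

₹80,060 > ₹60,480, so the mainline income levy governs.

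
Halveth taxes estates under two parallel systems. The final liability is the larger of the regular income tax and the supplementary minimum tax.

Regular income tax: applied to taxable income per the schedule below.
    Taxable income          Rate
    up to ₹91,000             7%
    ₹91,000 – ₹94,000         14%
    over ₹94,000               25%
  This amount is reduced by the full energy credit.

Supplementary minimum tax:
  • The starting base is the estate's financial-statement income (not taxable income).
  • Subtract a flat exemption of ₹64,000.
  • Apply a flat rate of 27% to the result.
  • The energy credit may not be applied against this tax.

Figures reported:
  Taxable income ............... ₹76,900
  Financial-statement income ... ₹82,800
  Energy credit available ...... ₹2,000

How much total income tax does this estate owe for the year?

Supplementary minimum tax:
  Base (financial-statement income): ₹82,800
  Less exemption ₹64,000 → base ₹18,800
  ₹18,800 × 27% = ₹5,076

Regular income tax:
  ₹76,900 × 7% = ₹5,383
  Less energy credit ₹2,000 → ₹3,383

₹5,076 > ₹3,383, so the supplementary minimum tax is the binding amount.

₹5,076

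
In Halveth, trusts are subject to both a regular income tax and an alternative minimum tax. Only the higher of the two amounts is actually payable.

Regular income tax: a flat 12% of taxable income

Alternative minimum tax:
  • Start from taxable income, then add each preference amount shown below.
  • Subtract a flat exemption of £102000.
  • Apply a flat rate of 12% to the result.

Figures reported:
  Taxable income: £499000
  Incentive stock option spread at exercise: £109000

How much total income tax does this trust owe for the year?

Regular income tax:
  £499000 × 12% = £59880

Alternative minimum tax:
  Adjusted income: £499000 + £109000 = £608000
  Less exemption £102000 → base £506000
  £506000 × 12% = £60720

£60720 > £59880, so the alternative minimum tax is the binding amount.

£60720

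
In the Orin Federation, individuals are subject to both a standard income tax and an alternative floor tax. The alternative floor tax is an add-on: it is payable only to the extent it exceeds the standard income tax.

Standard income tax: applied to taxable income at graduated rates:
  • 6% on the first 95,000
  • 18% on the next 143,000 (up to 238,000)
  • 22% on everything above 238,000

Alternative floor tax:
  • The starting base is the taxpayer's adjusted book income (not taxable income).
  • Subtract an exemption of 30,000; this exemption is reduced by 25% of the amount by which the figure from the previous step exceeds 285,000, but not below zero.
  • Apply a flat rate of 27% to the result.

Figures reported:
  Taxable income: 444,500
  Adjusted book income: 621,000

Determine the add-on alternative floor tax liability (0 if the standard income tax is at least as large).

Standard income tax:
  95,000 × 6% = 5,700
  143,000 × 18% = 25,740
  206,500 × 22% = 45,430
  → 76,870

Alternative floor tax:
  Base (adjusted book income): 621,000
  Exemption: 25% × (621,000 − 285,000) = 84,000 ≥ 30,000, so the exemption is fully phased out
  Base: 621,000 − 0 = 621,000
  621,000 × 27% = 167,670

Excess of alternative floor tax over standard income tax: 167,670 − 76,870 = 90,800.

90,800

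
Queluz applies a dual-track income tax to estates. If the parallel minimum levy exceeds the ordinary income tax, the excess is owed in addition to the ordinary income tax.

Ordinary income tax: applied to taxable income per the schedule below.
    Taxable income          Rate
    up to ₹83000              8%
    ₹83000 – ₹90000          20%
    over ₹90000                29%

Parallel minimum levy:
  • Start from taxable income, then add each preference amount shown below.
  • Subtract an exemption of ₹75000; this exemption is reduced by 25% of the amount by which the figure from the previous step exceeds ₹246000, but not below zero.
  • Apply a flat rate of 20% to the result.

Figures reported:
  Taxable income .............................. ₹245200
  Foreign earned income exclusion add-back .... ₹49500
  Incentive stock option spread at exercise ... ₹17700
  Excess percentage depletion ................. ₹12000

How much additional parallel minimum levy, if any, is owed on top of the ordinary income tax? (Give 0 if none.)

₹752

Parallel minimum levy:
  Adjusted income: ₹245200 + ₹49500 + ₹17700 + ₹12000 = ₹324400
  Exemption: ₹75000 − 25% × (₹324400 − ₹246000) = ₹75000 − ₹19600 = ₹55400
  Base: ₹324400 − ₹55400 = ₹269000
  ₹269000 × 20% = ₹53800

Ordinary income tax:
  ₹83000 × 8% = ₹6640
  ₹7000 × 20% = ₹1400
  ₹155200 × 29% = ₹45008
  → ₹53048

Excess of parallel minimum levy over ordinary income tax: ₹53800 − ₹53048 = ₹752.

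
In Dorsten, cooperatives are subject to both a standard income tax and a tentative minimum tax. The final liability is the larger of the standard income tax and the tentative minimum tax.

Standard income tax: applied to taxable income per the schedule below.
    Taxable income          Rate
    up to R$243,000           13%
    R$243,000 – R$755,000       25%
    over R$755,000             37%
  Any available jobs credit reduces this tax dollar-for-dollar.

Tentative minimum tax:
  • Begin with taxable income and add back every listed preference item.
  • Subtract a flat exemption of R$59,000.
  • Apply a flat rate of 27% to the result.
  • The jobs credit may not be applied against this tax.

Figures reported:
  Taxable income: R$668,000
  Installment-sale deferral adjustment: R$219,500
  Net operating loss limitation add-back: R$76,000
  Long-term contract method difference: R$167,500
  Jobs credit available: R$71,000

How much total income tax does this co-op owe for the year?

R$289,440

Tentative minimum tax:
  Adjusted income: R$668,000 + R$219,500 + R$76,000 + R$167,500 = R$1,131,000
  Less exemption R$59,000 → base R$1,072,000
  R$1,072,000 × 27% = R$289,440

Standard income tax:
  R$243,000 × 13% = R$31,590
  R$425,000 × 25% = R$106,250
  → R$137,840
  Less jobs credit R$71,000 → R$66,840

R$289,440 > R$66,840, so the tentative minimum tax is the binding amount.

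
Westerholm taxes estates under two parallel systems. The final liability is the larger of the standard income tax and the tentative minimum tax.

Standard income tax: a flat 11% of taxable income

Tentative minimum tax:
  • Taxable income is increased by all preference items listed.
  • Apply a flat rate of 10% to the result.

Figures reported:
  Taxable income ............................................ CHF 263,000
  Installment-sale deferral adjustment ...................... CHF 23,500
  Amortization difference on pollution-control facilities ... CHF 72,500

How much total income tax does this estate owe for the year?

CHF 35,900

Tentative minimum tax:
  Adjusted income: CHF 263,000 + CHF 23,500 + CHF 72,500 = CHF 359,000
  CHF 359,000 × 10% = CHF 35,900

Standard income tax:
  CHF 263,000 × 11% = CHF 28,930

CHF 35,900 > CHF 28,930, so the tentative minimum tax is the binding amount.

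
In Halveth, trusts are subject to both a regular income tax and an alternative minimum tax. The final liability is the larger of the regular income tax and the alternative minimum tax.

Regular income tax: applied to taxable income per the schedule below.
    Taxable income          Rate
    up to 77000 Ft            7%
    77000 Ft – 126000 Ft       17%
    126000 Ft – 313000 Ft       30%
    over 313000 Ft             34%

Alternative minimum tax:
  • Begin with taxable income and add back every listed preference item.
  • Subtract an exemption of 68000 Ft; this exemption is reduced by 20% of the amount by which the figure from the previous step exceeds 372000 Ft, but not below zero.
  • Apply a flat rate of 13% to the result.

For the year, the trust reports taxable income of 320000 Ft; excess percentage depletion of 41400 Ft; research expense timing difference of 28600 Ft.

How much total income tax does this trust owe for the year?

72200 Ft

Regular income tax:
  77000 Ft × 7% = 5390 Ft
  49000 Ft × 17% = 8330 Ft
  187000 Ft × 30% = 56100 Ft
  7000 Ft × 34% = 2380 Ft
  → 72200 Ft

Alternative minimum tax:
  Adjusted income: 320000 Ft + 41400 Ft + 28600 Ft = 390000 Ft
  Exemption: 68000 Ft − 20% × (390000 Ft − 372000 Ft) = 68000 Ft − 3600 Ft = 64400 Ft
  Base: 390000 Ft − 64400 Ft = 325600 Ft
  325600 Ft × 13% = 42328 Ft

72200 Ft > 42328 Ft, so the regular income tax governs.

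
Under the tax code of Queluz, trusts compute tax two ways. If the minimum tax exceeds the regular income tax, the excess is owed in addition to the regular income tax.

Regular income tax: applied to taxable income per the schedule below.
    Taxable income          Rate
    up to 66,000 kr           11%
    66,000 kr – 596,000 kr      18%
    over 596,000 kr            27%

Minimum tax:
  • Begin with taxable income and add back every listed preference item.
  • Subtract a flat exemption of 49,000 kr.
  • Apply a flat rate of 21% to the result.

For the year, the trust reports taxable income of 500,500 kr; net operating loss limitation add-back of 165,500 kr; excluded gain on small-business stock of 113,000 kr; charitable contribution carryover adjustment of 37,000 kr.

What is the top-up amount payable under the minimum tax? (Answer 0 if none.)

75,600 kr

Minimum tax:
  Adjusted income: 500,500 kr + 165,500 kr + 113,000 kr + 37,000 kr = 816,000 kr
  Less exemption 49,000 kr → base 767,000 kr
  767,000 kr × 21% = 161,070 kr

Regular income tax:
  66,000 kr × 11% = 7,260 kr
  434,500 kr × 18% = 78,210 kr
  → 85,470 kr

Excess of minimum tax over regular income tax: 161,070 kr − 85,470 kr = 75,600 kr.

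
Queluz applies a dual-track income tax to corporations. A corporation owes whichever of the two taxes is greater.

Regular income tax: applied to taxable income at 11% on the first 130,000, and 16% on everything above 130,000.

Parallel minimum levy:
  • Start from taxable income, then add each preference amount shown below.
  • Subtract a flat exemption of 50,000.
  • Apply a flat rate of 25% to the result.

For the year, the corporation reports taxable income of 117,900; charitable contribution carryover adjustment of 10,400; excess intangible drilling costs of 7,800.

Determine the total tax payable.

Regular income tax:
  117,900 × 11% = 12,969

Parallel minimum levy:
  Adjusted income: 117,900 + 10,400 + 7,800 = 136,100
  Less exemption 50,000 → base 86,100
  86,100 × 25% = 21,525

21,525 > 12,969, so the parallel minimum levy is the binding amount.

21,525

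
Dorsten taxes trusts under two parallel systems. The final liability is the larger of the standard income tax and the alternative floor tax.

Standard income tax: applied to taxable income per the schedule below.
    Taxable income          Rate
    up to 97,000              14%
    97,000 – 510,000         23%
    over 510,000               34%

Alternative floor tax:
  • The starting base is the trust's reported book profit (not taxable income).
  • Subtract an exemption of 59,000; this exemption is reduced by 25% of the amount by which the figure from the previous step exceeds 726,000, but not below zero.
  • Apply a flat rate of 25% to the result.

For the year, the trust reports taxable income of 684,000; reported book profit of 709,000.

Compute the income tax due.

167,730

Standard income tax:
  97,000 × 14% = 13,580
  413,000 × 23% = 94,990
  174,000 × 34% = 59,160
  → 167,730

Alternative floor tax:
  Base (reported book profit): 709,000
  Exemption: 709,000 ≤ 726,000, so full 59,000 applies
  Base: 709,000 − 59,000 = 650,000
  650,000 × 25% = 162,500

167,730 > 162,500, so the standard income tax governs.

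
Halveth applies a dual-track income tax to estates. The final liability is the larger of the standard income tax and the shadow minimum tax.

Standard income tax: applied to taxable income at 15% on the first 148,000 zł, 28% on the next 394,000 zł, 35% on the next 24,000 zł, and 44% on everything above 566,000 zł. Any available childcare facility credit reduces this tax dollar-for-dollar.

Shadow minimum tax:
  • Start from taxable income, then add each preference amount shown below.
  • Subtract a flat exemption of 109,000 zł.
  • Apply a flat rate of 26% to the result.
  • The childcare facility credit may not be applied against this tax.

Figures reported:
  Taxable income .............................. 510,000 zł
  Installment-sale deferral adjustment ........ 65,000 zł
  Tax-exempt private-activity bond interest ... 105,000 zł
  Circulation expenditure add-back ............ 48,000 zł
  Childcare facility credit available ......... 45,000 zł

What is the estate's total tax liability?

160,940 zł

Shadow minimum tax:
  Adjusted income: 510,000 zł + 65,000 zł + 105,000 zł + 48,000 zł = 728,000 zł
  Less exemption 109,000 zł → base 619,000 zł
  619,000 zł × 26% = 160,940 zł

Standard income tax:
  148,000 zł × 15% = 22,200 zł
  362,000 zł × 28% = 101,360 zł
  → 123,560 zł
  Less childcare facility credit 45,000 zł → 78,560 zł

160,940 zł > 78,560 zł, so the shadow minimum tax is the binding amount.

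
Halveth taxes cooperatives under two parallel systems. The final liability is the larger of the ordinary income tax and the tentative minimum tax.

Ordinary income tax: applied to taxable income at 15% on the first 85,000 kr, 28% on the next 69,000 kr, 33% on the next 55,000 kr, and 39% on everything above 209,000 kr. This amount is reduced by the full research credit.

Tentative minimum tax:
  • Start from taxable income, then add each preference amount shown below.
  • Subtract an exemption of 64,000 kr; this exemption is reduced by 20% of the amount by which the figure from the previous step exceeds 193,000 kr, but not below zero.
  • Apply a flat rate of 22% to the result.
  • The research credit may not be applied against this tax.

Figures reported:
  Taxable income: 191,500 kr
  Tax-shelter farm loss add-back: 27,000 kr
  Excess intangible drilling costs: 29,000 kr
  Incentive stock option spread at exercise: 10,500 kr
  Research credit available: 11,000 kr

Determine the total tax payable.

45,540 kr

Ordinary income tax:
  85,000 kr × 15% = 12,750 kr
  69,000 kr × 28% = 19,320 kr
  37,500 kr × 33% = 12,375 kr
  → 44,445 kr
  Less research credit 11,000 kr → 33,445 kr

Tentative minimum tax:
  Adjusted income: 191,500 kr + 27,000 kr + 29,000 kr + 10,500 kr = 258,000 kr
  Exemption: 64,000 kr − 20% × (258,000 kr − 193,000 kr) = 64,000 kr − 13,000 kr = 51,000 kr
  Base: 258,000 kr − 51,000 kr = 207,000 kr
  207,000 kr × 22% = 45,540 kr

45,540 kr > 33,445 kr, so the tentative minimum tax is the binding amount.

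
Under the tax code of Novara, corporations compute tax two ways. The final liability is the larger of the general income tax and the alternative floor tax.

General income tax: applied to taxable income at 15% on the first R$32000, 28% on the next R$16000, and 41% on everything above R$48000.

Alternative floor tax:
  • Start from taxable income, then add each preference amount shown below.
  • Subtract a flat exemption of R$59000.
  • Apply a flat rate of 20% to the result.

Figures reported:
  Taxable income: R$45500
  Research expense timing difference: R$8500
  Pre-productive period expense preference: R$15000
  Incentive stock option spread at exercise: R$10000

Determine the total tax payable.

Alternative floor tax:
  Adjusted income: R$45500 + R$8500 + R$15000 + R$10000 = R$79000
  Less exemption R$59000 → base R$20000
  R$20000 × 20% = R$4000

General income tax:
  R$32000 × 15% = R$4800
  R$13500 × 28% = R$3780
  → R$8580

R$8580 > R$4000, so the general income tax governs.

R$8580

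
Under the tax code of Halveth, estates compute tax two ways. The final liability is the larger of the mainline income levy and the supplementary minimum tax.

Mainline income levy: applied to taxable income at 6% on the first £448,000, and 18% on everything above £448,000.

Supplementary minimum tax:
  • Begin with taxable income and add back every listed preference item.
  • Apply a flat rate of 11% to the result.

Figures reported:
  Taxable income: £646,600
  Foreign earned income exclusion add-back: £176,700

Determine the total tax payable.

£90,563

Mainline income levy:
  £448,000 × 6% = £26,880
  £198,600 × 18% = £35,748
  → £62,628

Supplementary minimum tax:
  Adjusted income: £646,600 + £176,700 = £823,300
  £823,300 × 11% = £90,563

£90,563 > £62,628, so the supplementary minimum tax is the binding amount.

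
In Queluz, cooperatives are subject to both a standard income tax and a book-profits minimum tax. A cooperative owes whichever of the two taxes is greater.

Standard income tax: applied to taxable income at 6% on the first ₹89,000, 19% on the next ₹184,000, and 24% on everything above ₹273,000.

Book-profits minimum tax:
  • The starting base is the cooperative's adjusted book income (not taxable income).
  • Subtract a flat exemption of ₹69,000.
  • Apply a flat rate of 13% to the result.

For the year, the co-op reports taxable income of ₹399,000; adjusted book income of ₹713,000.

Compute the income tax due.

Book-profits minimum tax:
  Base (adjusted book income): ₹713,000
  Less exemption ₹69,000 → base ₹644,000
  ₹644,000 × 13% = ₹83,720

Standard income tax:
  ₹89,000 × 6% = ₹5,340
  ₹184,000 × 19% = ₹34,960
  ₹126,000 × 24% = ₹30,240
  → ₹70,540

₹83,720 > ₹70,540, so the book-profits minimum tax is the binding amount.

₹83,720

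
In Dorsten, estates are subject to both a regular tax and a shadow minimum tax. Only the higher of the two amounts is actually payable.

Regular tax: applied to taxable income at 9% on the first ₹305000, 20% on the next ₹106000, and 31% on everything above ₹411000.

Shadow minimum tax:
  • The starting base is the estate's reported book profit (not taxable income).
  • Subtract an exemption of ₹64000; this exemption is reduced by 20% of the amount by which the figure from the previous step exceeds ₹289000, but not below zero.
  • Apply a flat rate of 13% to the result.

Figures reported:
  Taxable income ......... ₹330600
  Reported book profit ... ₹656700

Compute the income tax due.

Regular tax:
  ₹305000 × 9% = ₹27450
  ₹25600 × 20% = ₹5120
  → ₹32570

Shadow minimum tax:
  Base (reported book profit): ₹656700
  Exemption: 20% × (₹656700 − ₹289000) = ₹73540 ≥ ₹64000, so the exemption is fully phased out
  Base: ₹656700 − ₹0 = ₹656700
  ₹656700 × 13% = ₹85371

₹85371 > ₹32570, so the shadow minimum tax is the binding amount.

₹85371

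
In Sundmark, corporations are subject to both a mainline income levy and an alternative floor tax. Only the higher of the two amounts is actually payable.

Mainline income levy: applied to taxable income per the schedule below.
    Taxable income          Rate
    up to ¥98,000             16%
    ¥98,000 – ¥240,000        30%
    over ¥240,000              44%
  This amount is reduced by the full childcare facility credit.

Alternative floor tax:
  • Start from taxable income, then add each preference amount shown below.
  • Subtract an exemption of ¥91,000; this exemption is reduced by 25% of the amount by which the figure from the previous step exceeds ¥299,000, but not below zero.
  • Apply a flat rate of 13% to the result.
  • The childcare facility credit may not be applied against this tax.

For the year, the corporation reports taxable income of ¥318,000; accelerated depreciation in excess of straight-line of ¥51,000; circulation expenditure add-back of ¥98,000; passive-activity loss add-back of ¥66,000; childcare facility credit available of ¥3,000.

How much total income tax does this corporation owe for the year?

Alternative floor tax:
  Adjusted income: ¥318,000 + ¥51,000 + ¥98,000 + ¥66,000 = ¥533,000
  Exemption: ¥91,000 − 25% × (¥533,000 − ¥299,000) = ¥91,000 − ¥58,500 = ¥32,500
  Base: ¥533,000 − ¥32,500 = ¥500,500
  ¥500,500 × 13% = ¥65,065

Mainline income levy:
  ¥98,000 × 16% = ¥15,680
  ¥142,000 × 30% = ¥42,600
  ¥78,000 × 44% = ¥34,320
  → ¥92,600
  Less childcare facility credit ¥3,000 → ¥89,600

¥89,600 > ¥65,065, so the mainline income levy governs.

¥89,600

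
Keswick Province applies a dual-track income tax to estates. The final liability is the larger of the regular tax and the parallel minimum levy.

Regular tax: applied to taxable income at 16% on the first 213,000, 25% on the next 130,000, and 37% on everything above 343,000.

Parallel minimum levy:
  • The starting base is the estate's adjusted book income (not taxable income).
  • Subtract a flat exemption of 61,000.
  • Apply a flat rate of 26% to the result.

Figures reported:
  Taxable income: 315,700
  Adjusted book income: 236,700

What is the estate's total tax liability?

59,755

Regular tax:
  213,000 × 16% = 34,080
  102,700 × 25% = 25,675
  → 59,755

Parallel minimum levy:
  Base (adjusted book income): 236,700
  Less exemption 61,000 → base 175,700
  175,700 × 26% = 45,682

59,755 > 45,682, so the regular tax governs.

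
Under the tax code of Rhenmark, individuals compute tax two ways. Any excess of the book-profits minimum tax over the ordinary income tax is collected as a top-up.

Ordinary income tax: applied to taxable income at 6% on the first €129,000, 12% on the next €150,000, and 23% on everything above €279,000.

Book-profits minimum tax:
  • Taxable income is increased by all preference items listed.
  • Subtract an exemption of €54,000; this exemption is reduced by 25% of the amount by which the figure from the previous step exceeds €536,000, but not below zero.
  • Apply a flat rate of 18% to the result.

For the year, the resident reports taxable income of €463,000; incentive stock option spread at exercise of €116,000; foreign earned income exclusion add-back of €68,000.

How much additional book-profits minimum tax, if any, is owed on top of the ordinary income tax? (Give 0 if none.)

Ordinary income tax:
  €129,000 × 6% = €7,740
  €150,000 × 12% = €18,000
  €184,000 × 23% = €42,320
  → €68,060

Book-profits minimum tax:
  Adjusted income: €463,000 + €116,000 + €68,000 = €647,000
  Exemption: €54,000 − 25% × (€647,000 − €536,000) = €54,000 − €27,750 = €26,250
  Base: €647,000 − €26,250 = €620,750
  €620,750 × 18% = €111,735

Excess of book-profits minimum tax over ordinary income tax: €111,735 − €68,060 = €43,675.

€43,675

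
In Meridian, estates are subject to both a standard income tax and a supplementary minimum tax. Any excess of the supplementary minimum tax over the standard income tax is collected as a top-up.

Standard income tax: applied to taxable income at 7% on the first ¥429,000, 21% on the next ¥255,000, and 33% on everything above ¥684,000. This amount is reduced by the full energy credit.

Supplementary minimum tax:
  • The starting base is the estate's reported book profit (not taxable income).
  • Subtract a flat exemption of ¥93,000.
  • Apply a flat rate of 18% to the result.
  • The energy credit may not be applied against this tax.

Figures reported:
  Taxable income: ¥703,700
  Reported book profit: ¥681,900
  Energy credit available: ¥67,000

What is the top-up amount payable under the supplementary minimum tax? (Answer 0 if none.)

Standard income tax:
  ¥429,000 × 7% = ¥30,030
  ¥255,000 × 21% = ¥53,550
  ¥19,700 × 33% = ¥6,501
  → ¥90,081
  Less energy credit ¥67,000 → ¥23,081

Supplementary minimum tax:
  Base (reported book profit): ¥681,900
  Less exemption ¥93,000 → base ¥588,900
  ¥588,900 × 18% = ¥106,002

Excess of supplementary minimum tax over standard income tax: ¥106,002 − ¥23,081 = ¥82,921.

¥82,921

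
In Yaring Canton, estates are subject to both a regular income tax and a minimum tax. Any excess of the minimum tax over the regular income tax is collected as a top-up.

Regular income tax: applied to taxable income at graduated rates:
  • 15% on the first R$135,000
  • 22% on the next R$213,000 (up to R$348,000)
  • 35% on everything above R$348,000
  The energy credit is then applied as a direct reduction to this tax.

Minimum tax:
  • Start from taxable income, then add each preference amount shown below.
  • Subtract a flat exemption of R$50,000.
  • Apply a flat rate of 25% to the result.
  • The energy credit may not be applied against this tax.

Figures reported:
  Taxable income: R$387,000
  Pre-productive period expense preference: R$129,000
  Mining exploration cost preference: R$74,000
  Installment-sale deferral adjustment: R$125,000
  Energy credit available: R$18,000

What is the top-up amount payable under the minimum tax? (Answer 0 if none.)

Minimum tax:
  Adjusted income: R$387,000 + R$129,000 + R$74,000 + R$125,000 = R$715,000
  Less exemption R$50,000 → base R$665,000
  R$665,000 × 25% = R$166,250

Regular income tax:
  R$135,000 × 15% = R$20,250
  R$213,000 × 22% = R$46,860
  R$39,000 × 35% = R$13,650
  → R$80,760
  Less energy credit R$18,000 → R$62,760

Excess of minimum tax over regular income tax: R$166,250 − R$62,760 = R$103,490.

R$103,490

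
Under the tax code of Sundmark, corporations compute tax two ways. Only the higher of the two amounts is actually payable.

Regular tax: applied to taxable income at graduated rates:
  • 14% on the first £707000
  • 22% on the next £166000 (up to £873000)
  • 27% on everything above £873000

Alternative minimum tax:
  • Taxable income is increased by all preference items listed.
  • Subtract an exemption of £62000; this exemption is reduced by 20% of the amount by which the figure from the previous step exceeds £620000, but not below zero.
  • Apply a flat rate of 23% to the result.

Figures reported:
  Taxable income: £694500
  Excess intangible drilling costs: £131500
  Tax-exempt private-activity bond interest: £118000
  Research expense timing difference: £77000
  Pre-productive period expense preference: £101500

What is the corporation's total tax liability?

Alternative minimum tax:
  Adjusted income: £694500 + £131500 + £118000 + £77000 + £101500 = £1122500
  Exemption: 20% × (£1122500 − £620000) = £100500 ≥ £62000, so the exemption is fully phased out
  Base: £1122500 − £0 = £1122500
  £1122500 × 23% = £258175

Regular tax:
  £694500 × 14% = £97230

£258175 > £97230, so the alternative minimum tax is the binding amount.

£258175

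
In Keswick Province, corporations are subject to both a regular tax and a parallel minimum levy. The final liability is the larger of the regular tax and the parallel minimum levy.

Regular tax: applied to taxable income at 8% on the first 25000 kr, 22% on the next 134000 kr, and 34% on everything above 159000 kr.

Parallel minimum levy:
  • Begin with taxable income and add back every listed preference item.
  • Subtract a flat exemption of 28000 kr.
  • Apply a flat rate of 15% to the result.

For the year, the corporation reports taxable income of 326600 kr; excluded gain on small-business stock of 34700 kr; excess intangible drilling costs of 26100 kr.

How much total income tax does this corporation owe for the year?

88464 kr

Regular tax:
  25000 kr × 8% = 2000 kr
  134000 kr × 22% = 29480 kr
  167600 kr × 34% = 56984 kr
  → 88464 kr

Parallel minimum levy:
  Adjusted income: 326600 kr + 34700 kr + 26100 kr = 387400 kr
  Less exemption 28000 kr → base 359400 kr
  359400 kr × 15% = 53910 kr

88464 kr > 53910 kr, so the regular tax governs.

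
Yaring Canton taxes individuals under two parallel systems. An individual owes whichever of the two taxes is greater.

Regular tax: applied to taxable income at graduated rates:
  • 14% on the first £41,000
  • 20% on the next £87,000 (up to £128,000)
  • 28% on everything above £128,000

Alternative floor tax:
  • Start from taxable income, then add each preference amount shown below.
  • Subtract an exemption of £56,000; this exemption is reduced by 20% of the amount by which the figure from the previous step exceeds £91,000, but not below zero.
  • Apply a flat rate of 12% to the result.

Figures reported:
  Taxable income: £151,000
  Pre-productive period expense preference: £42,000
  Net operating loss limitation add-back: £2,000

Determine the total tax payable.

£29,580

Alternative floor tax:
  Adjusted income: £151,000 + £42,000 + £2,000 = £195,000
  Exemption: £56,000 − 20% × (£195,000 − £91,000) = £56,000 − £20,800 = £35,200
  Base: £195,000 − £35,200 = £159,800
  £159,800 × 12% = £19,176

Regular tax:
  £41,000 × 14% = £5,740
  £87,000 × 20% = £17,400
  £23,000 × 28% = £6,440
  → £29,580

£29,580 > £19,176, so the regular tax governs.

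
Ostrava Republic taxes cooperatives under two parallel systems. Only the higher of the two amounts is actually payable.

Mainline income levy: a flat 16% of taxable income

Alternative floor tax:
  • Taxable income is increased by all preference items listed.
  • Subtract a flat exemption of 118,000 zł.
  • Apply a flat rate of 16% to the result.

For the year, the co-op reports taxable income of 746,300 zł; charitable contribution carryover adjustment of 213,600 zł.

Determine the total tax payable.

134,704 zł

Alternative floor tax:
  Adjusted income: 746,300 zł + 213,600 zł = 959,900 zł
  Less exemption 118,000 zł → base 841,900 zł
  841,900 zł × 16% = 134,704 zł

Mainline income levy:
  746,300 zł × 16% = 119,408 zł

134,704 zł > 119,408 zł, so the alternative floor tax is the binding amount.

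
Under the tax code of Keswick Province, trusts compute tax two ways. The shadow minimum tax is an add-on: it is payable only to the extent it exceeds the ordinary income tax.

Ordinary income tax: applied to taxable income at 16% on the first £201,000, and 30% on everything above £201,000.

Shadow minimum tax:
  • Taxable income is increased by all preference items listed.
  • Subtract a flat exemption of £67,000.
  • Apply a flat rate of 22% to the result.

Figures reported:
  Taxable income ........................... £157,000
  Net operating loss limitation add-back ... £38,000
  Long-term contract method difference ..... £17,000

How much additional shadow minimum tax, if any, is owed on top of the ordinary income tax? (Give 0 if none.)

£6,780

Shadow minimum tax:
  Adjusted income: £157,000 + £38,000 + £17,000 = £212,000
  Less exemption £67,000 → base £145,000
  £145,000 × 22% = £31,900

Ordinary income tax:
  £157,000 × 16% = £25,120

Excess of shadow minimum tax over ordinary income tax: £31,900 − £25,120 = £6,780.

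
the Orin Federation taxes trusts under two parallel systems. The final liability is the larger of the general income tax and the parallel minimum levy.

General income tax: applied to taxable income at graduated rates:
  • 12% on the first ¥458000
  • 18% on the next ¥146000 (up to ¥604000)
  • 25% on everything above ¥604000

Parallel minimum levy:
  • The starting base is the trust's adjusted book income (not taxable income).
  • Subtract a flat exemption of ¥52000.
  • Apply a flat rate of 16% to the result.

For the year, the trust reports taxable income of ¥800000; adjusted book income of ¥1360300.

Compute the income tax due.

Parallel minimum levy:
  Base (adjusted book income): ¥1360300
  Less exemption ¥52000 → base ¥1308300
  ¥1308300 × 16% = ¥209328

General income tax:
  ¥458000 × 12% = ¥54960
  ¥146000 × 18% = ¥26280
  ¥196000 × 25% = ¥49000
  → ¥130240

¥209328 > ¥130240, so the parallel minimum levy is the binding amount.

¥209328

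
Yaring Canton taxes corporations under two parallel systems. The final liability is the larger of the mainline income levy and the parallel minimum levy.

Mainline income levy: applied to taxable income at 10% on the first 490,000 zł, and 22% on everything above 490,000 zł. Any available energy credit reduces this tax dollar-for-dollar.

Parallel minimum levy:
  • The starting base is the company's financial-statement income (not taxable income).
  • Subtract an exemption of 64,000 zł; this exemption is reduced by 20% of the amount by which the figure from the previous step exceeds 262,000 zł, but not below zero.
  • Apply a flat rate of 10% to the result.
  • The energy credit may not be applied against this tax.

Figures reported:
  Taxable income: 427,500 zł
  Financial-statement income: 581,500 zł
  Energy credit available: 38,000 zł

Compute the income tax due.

58,140 zł

Parallel minimum levy:
  Base (financial-statement income): 581,500 zł
  Exemption: 64,000 zł − 20% × (581,500 zł − 262,000 zł) = 64,000 zł − 63,900 zł = 100 zł
  Base: 581,500 zł − 100 zł = 581,400 zł
  581,400 zł × 10% = 58,140 zł

Mainline income levy:
  427,500 zł × 10% = 42,750 zł
  Less energy credit 38,000 zł → 4,750 zł

58,140 zł > 4,750 zł, so the parallel minimum levy is the binding amount.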